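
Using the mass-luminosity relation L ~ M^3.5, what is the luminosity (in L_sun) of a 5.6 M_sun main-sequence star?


L/L_sun = (M/M_sun)^3.5 = 5.6^3.5 = 415.5833

415.5833 L_sun


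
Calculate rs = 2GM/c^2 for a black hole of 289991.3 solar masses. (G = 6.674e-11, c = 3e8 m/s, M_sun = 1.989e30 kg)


M = 289991.3 * 1.989e30 kg = 5.767926957e+35 kg. rs = 2GM/c^2 = 2 * 6.674e-11 * 5.767926957e+35 / (3e8)^2 = 8.554e+08

8.554e+08 m


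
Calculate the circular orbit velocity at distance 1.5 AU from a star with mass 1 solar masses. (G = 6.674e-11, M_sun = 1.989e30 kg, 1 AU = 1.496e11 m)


v = sqrt(GM/r) = sqrt(6.674e-11 * 1.989e+30 / 2.244e+11) = 24321.9878

24321.9878 m/s


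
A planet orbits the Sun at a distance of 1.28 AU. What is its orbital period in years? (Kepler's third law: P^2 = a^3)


P = a^(3/2) = 1.28^1.5 = 1.4482

1.4482 years


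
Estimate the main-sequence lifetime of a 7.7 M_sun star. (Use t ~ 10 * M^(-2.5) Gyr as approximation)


t = 10 * M^(-2.5) = 10 * 7.7^(-2.5) = 0.0608

0.0608 Gyr


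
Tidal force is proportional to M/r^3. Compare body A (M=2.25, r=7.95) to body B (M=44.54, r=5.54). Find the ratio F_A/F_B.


Ratio = (M1/r1^3) / (M2/r2^3) = (2.25/7.95^3) / (44.54/5.54^3) = 0.0171

0.0171


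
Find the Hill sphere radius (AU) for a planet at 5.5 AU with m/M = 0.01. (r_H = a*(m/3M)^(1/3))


r_H = a * (m/3M)^(1/3) = 5.5 * (0.01/3)^(1/3) = 0.8216

0.8216 AU


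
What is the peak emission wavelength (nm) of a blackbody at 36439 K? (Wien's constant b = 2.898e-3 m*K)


lam_max = b / T = 2.898e-3 / 36439 = 7.953e-08 m = 79.5302 nm

79.5302 nm


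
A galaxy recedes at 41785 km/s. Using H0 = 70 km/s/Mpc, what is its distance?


d = v / H0 = 41785 / 70 = 596.9286

596.9286 Mpc


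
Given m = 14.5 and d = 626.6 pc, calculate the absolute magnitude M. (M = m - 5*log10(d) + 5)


M = m - 5*log10(d) + 5 = 14.5 - 5*log10(626.6) + 5 = 5.515

5.515


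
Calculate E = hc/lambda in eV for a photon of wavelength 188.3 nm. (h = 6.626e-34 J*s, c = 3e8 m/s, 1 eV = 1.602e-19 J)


E = hc/lambda = 6.626e-34 * 3e8 / 1.883e-07 = 1.056e-18 J = 6.5896 eV

6.5896 eV


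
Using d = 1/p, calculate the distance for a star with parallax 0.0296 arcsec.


d = 1/p = 1/0.0296 = 33.7838

33.7838 pc


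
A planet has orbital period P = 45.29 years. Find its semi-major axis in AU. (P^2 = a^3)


a = P^(2/3) = 45.29^(2/3) = 12.7058

12.7058 AU


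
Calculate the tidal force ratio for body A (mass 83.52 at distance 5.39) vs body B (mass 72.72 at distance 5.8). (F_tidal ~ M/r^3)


Ratio = (M1/r1^3) / (M2/r2^3) = (83.52/5.39^3) / (72.72/5.8^3) = 1.431

1.431


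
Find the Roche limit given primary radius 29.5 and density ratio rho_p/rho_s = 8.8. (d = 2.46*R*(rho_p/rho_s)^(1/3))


d_Roche = 2.46 * 29.5 * 8.8^(1/3) = 149.8251

149.8251


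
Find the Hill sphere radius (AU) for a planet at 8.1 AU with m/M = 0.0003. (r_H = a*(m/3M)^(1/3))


r_H = a * (m/3M)^(1/3) = 8.1 * (0.0003/3)^(1/3) = 0.376

0.376 AU


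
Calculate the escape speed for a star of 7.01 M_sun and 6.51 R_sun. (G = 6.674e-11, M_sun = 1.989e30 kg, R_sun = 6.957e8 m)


M = 7.01 * 1.989e30 kg = 1.394289e+31 kg; R = 6.51 * 6.957e8 m = 4.529007e+09 m. v_esc = sqrt(2GM/R) = sqrt(2 * 6.674e-11 * 1.394289e+31 / 4.529007e+09) = 641036.8617

641036.8617 m/s


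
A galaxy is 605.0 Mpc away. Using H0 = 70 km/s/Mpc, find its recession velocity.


v = H0 * d = 70 * 605.0 = 42350.0

42350.0 km/s


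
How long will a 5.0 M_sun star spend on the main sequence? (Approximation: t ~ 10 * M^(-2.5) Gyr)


t = 10 * M^(-2.5) = 10 * 5.0^(-2.5) = 0.1789

0.1789 Gyr


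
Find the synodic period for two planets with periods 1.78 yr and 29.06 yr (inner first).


1/P_syn = |1/P1 - 1/P2| = |1/1.78 - 1/29.06| => P_syn = 1.8961

1.8961 years


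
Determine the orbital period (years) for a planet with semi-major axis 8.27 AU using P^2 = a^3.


P = a^(3/2) = 8.27^1.5 = 23.7825

23.7825 years


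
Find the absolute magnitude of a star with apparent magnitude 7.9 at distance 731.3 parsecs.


M = m - 5*log10(d) + 5 = 7.9 - 5*log10(731.3) + 5 = -1.4205

-1.4205


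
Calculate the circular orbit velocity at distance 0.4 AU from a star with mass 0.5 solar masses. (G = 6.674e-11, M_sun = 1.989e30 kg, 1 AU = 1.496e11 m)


v = sqrt(GM/r) = sqrt(6.674e-11 * 9.945e+29 / 5.984e+10) = 33304.2534

33304.2534 m/s


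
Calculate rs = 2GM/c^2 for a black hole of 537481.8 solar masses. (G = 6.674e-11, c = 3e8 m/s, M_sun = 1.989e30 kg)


M = 537481.8 * 1.989e30 kg = 1.0690513e+36 kg. rs = 2GM/c^2 = 2 * 6.674e-11 * 1.0690513e+36 / (3e8)^2 = 1.586e+09

1.586e+09 m


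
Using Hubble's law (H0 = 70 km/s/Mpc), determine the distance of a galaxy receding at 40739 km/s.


d = v / H0 = 40739 / 70 = 581.9857

581.9857 Mpc


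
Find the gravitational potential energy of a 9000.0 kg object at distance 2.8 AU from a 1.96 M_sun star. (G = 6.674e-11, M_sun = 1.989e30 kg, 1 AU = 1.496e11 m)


M = 1.96 * 1.989e30 kg = 3.89844e+30 kg; r = 2.8 AU * 1.496e11 m/AU = 4.1888e+11 m. U = -GM*m/r = -(6.674e-11 * 3.89844e+30 * 9000.0) / 4.1888e+11 = -5.590e+12

-5.590e+12 J


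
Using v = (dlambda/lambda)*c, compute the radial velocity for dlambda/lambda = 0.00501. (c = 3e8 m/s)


v = (dlambda/lambda) * c = 0.00501 * 3e8 = 1.503e+06

1.503e+06 m/s


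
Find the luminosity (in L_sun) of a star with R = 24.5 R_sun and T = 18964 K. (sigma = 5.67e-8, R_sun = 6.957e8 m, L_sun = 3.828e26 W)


R = 24.5 * 6.957e8 m = 1.704465e+10 m. L = 4*pi*R^2*sigma*T^4 = 4*pi*(1.704465e+10)^2 * 5.67e-8 * 18964^4 = 2.677249739e+31 W. L/L_sun = 2.677249739e+31 / 3.828e26 = 69938.6034

69938.6034 L_sun


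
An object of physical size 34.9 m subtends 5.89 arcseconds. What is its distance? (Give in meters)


D = size / theta_rad, theta_rad = 5.89 * pi/(180*3600) = 2.856e-05, D = 1.222e+06

1.222e+06 m


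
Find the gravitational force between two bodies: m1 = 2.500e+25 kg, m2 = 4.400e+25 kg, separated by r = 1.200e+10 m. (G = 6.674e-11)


F = G*m1*m2/r^2 = 6.674e-11 * 2.500e+25 * 4.400e+25 / (1.200e+10)^2 = 6.674e-11 * 1.100e+51 / 1.440e+20 = 5.098e+20

5.098e+20 N


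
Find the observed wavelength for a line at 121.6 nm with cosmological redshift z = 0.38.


lam_obs = lam_emit * (1 + z) = 121.6 * (1 + 0.38) = 167.808

167.808 nm


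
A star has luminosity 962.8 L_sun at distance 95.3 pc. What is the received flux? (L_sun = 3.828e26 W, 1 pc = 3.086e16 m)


F = L / (4*pi*d^2) = 3.686e+29 / (4*pi*(2.941e+18)^2) = 3.391e-09

3.391e-09 W/m^2


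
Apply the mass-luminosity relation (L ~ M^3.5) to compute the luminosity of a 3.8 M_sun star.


L/L_sun = (M/M_sun)^3.5 = 3.8^3.5 = 106.9652

106.9652 L_sun


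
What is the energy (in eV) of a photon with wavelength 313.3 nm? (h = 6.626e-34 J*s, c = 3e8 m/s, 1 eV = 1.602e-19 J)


E = hc/lambda = 6.626e-34 * 3e8 / 3.133e-07 = 6.345e-19 J = 3.9605 eV

3.9605 eV


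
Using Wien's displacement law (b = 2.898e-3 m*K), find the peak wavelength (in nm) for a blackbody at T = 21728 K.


lam_max = b / T = 2.898e-3 / 21728 = 1.334e-07 m = 133.3763 nm

133.3763 nm


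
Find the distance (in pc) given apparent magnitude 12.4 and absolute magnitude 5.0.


d = 10^((m - M + 5)/5) = 10^((12.4 - 5.0 + 5)/5) = 301.9952

301.9952 pc


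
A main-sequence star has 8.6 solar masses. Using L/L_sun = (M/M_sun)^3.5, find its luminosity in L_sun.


L/L_sun = (M/M_sun)^3.5 = 8.6^3.5 = 1865.2823

1865.2823 L_sun


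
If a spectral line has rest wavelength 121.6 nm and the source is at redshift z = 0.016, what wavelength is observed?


lam_obs = lam_emit * (1 + z) = 121.6 * (1 + 0.016) = 123.5456

123.5456 nm


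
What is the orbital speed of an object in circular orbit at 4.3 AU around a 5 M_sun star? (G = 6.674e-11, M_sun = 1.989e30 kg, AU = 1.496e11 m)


v = sqrt(GM/r) = sqrt(6.674e-11 * 9.945e+30 / 6.433e+11) = 32121.4743

32121.4743 m/s


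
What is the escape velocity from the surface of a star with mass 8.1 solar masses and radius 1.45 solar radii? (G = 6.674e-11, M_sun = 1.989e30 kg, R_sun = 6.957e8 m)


M = 8.1 * 1.989e30 kg = 1.61109e+31 kg; R = 1.45 * 6.957e8 m = 1.008765e+09 m. v_esc = sqrt(2GM/R) = sqrt(2 * 6.674e-11 * 1.61109e+31 / 1.008765e+09) = 1.460e+06

1.460e+06 m/s


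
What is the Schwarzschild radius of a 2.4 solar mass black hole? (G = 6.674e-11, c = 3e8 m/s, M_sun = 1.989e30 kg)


M = 2.4 * 1.989e30 kg = 4.7736e+30 kg. rs = 2GM/c^2 = 2 * 6.674e-11 * 4.7736e+30 / (3e8)^2 = 7079.7792

7079.7792 m


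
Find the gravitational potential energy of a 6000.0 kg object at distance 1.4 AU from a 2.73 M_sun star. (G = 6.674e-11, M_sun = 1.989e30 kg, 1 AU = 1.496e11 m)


M = 2.73 * 1.989e30 kg = 5.42997e+30 kg; r = 1.4 AU * 1.496e11 m/AU = 2.0944e+11 m. U = -GM*m/r = -(6.674e-11 * 5.42997e+30 * 6000.0) / 2.0944e+11 = -1.038e+13

-1.038e+13 J


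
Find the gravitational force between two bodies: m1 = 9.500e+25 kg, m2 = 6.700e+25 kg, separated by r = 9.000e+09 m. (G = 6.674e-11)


F = G*m1*m2/r^2 = 6.674e-11 * 9.500e+25 * 6.700e+25 / (9.000e+09)^2 = 6.674e-11 * 6.365e+51 / 8.100e+19 = 5.244e+21

5.244e+21 N


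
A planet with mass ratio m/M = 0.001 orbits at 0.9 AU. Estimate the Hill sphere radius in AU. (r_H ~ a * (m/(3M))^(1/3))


r_H = a * (m/3M)^(1/3) = 0.9 * (0.001/3)^(1/3) = 0.0624

0.0624 AU


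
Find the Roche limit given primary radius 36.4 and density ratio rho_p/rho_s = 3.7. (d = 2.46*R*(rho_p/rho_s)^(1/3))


d_Roche = 2.46 * 36.4 * 3.7^(1/3) = 138.4959

138.4959


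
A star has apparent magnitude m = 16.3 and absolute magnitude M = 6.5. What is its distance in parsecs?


d = 10^((m - M + 5)/5) = 10^((16.3 - 6.5 + 5)/5) = 912.0108

912.0108 pc


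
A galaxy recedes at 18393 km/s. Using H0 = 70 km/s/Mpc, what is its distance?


d = v / H0 = 18393 / 70 = 262.7571

262.7571 Mpc


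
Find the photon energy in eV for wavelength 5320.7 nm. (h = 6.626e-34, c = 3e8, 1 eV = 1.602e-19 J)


E = hc/lambda = 6.626e-34 * 3e8 / 5.321e-06 = 3.736e-20 J = 0.2332 eV

0.2332 eV


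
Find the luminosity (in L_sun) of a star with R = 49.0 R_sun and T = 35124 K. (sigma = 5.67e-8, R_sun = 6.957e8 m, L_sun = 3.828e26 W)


R = 49.0 * 6.957e8 m = 3.40893e+10 m. L = 4*pi*R^2*sigma*T^4 = 4*pi*(3.40893e+10)^2 * 5.67e-8 * 35124^4 = 1.260215926e+33 W. L/L_sun = 1.260215926e+33 / 3.828e26 = 3.292e+06

3.292e+06 L_sun


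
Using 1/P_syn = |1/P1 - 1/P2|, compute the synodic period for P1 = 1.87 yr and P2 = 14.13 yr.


1/P_syn = |1/P1 - 1/P2| = |1/1.87 - 1/14.13| => P_syn = 2.1552

2.1552 years


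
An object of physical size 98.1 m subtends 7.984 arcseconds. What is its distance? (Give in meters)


D = size / theta_rad, theta_rad = 7.984 * pi/(180*3600) = 3.871e-05, D = 2.534e+06

2.534e+06 m


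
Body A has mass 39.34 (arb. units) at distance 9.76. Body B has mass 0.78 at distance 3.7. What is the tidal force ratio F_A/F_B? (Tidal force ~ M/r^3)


Ratio = (M1/r1^3) / (M2/r2^3) = (39.34/9.76^3) / (0.78/3.7^3) = 2.7479

2.7479


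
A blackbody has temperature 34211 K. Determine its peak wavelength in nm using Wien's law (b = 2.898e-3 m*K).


lam_max = b / T = 2.898e-3 / 34211 = 8.471e-08 m = 84.7096 nm

84.7096 nm


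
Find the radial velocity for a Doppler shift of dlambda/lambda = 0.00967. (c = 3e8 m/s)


v = (dlambda/lambda) * c = 0.00967 * 3e8 = 2.901e+06

2.901e+06 m/s


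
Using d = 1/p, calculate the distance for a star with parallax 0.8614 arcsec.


d = 1/p = 1/0.8614 = 1.1609

1.1609 pc


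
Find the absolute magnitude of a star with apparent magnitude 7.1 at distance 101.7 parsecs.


M = m - 5*log10(d) + 5 = 7.1 - 5*log10(101.7) + 5 = 2.0634

2.0634


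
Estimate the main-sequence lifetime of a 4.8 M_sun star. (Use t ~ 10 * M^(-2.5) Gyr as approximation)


t = 10 * M^(-2.5) = 10 * 4.8^(-2.5) = 0.1981

0.1981 Gyr


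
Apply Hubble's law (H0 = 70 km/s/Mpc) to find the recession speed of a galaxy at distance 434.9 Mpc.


v = H0 * d = 70 * 434.9 = 30443.0

30443.0 km/s


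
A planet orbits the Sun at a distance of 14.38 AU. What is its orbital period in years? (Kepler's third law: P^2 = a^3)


P = a^(3/2) = 14.38^1.5 = 54.5304

54.5304 years


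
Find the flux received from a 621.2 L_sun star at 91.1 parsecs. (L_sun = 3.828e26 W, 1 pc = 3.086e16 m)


F = L / (4*pi*d^2) = 2.378e+29 / (4*pi*(2.811e+18)^2) = 2.394e-09

2.394e-09 W/m^2


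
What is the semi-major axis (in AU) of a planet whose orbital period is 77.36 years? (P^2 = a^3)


a = P^(2/3) = 77.36^(2/3) = 18.1556

18.1556 AU


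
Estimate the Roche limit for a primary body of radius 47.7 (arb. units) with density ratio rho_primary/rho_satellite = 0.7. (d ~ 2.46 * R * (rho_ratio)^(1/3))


d_Roche = 2.46 * 47.7 * 0.7^(1/3) = 104.1884

104.1884


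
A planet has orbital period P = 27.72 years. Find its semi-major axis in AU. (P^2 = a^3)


a = P^(2/3) = 27.72^(2/3) = 9.1593

9.1593 AU


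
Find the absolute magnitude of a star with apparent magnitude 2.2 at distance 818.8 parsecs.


M = m - 5*log10(d) + 5 = 2.2 - 5*log10(818.8) + 5 = -7.3659

-7.3659


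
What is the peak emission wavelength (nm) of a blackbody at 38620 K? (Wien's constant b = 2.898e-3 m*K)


lam_max = b / T = 2.898e-3 / 38620 = 7.504e-08 m = 75.0388 nm

75.0388 nm


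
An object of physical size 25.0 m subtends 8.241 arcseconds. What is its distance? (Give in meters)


D = size / theta_rad, theta_rad = 8.241 * pi/(180*3600) = 3.995e-05, D = 625727.4792

625727.4792 m


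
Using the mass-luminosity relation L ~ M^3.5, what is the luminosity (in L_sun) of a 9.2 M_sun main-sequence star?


L/L_sun = (M/M_sun)^3.5 = 9.2^3.5 = 2361.8776

2361.8776 L_sun


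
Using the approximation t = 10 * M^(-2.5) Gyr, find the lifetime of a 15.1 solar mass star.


t = 10 * M^(-2.5) = 10 * 15.1^(-2.5) = 0.0113

0.0113 Gyr


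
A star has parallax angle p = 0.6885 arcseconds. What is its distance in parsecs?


d = 1/p = 1/0.6885 = 1.4524

1.4524 pc


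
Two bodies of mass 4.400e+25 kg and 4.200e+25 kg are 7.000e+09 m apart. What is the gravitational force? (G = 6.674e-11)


F = G*m1*m2/r^2 = 6.674e-11 * 4.400e+25 * 4.200e+25 / (7.000e+09)^2 = 6.674e-11 * 1.848e+51 / 4.900e+19 = 2.517e+21

2.517e+21 N


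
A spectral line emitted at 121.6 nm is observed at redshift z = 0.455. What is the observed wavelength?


lam_obs = lam_emit * (1 + z) = 121.6 * (1 + 0.455) = 176.928

176.928 nm


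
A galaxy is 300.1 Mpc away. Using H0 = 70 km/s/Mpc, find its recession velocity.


v = H0 * d = 70 * 300.1 = 21007.0

21007.0 km/s


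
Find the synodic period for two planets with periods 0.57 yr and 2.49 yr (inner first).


1/P_syn = |1/P1 - 1/P2| = |1/0.57 - 1/2.49| => P_syn = 0.7392

0.7392 years


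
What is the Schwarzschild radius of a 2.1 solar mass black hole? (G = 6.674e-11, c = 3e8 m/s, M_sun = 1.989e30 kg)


M = 2.1 * 1.989e30 kg = 4.1769e+30 kg. rs = 2GM/c^2 = 2 * 6.674e-11 * 4.1769e+30 / (3e8)^2 = 6194.8068

6194.8068 m


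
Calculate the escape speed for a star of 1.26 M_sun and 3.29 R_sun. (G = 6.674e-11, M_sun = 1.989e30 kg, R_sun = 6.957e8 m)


M = 1.26 * 1.989e30 kg = 2.50614e+30 kg; R = 3.29 * 6.957e8 m = 2.288853e+09 m. v_esc = sqrt(2GM/R) = sqrt(2 * 6.674e-11 * 2.50614e+30 / 2.288853e+09) = 382297.812

382297.812 m/s


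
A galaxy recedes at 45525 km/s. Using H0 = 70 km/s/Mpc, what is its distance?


d = v / H0 = 45525 / 70 = 650.3571

650.3571 Mpc


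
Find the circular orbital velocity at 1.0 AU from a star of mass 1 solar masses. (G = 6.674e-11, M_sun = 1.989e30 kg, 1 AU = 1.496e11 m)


v = sqrt(GM/r) = sqrt(6.674e-11 * 1.989e+30 / 1.496e+11) = 29788.2298

29788.2298 m/s


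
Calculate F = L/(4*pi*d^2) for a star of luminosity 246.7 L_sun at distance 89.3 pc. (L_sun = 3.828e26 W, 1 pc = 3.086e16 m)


F = L / (4*pi*d^2) = 9.444e+28 / (4*pi*(2.756e+18)^2) = 9.895e-10

9.895e-10 W/m^2


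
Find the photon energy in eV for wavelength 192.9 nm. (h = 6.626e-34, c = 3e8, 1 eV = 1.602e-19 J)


E = hc/lambda = 6.626e-34 * 3e8 / 1.929e-07 = 1.030e-18 J = 6.4325 eV

6.4325 eV


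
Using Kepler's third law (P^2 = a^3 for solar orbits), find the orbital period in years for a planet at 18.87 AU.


P = a^(3/2) = 18.87^1.5 = 81.9706

81.9706 years


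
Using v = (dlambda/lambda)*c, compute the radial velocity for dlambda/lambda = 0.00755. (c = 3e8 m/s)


v = (dlambda/lambda) * c = 0.00755 * 3e8 = 2.265e+06

2.265e+06 m/s


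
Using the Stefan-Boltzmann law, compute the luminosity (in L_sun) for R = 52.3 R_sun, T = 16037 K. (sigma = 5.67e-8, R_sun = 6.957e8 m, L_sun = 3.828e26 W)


R = 52.3 * 6.957e8 m = 3.638511e+10 m. L = 4*pi*R^2*sigma*T^4 = 4*pi*(3.638511e+10)^2 * 5.67e-8 * 16037^4 = 6.239256271e+31 W. L/L_sun = 6.239256271e+31 / 3.828e26 = 162989.9757

162989.9757 L_sun


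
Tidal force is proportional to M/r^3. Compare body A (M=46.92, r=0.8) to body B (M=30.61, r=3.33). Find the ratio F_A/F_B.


Ratio = (M1/r1^3) / (M2/r2^3) = (46.92/0.8^3) / (30.61/3.33^3) = 110.5497

110.5497


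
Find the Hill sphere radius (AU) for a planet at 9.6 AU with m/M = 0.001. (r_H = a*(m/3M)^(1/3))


r_H = a * (m/3M)^(1/3) = 9.6 * (0.001/3)^(1/3) = 0.6656

0.6656 AU


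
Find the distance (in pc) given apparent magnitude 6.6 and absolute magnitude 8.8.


d = 10^((m - M + 5)/5) = 10^((6.6 - 8.8 + 5)/5) = 3.6308

3.6308 pc


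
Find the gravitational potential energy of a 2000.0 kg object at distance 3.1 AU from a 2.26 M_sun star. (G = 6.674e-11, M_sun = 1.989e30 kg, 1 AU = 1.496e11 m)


M = 2.26 * 1.989e30 kg = 4.49514e+30 kg; r = 3.1 AU * 1.496e11 m/AU = 4.6376e+11 m. U = -GM*m/r = -(6.674e-11 * 4.49514e+30 * 2000.0) / 4.6376e+11 = -1.294e+12

-1.294e+12 J


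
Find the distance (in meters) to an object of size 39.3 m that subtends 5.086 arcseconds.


D = size / theta_rad, theta_rad = 5.086 * pi/(180*3600) = 2.466e-05, D = 1.594e+06

1.594e+06 m


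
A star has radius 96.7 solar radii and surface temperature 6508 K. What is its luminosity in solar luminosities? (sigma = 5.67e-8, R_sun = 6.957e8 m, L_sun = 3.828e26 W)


R = 96.7 * 6.957e8 m = 6.727419e+10 m. L = 4*pi*R^2*sigma*T^4 = 4*pi*(6.727419e+10)^2 * 5.67e-8 * 6508^4 = 5.784689529e+30 W. L/L_sun = 5.784689529e+30 / 3.828e26 = 15111.5191

15111.5191 L_sun


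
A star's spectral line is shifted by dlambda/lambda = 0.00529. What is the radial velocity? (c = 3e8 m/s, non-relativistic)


v = (dlambda/lambda) * c = 0.00529 * 3e8 = 1.587e+06

1.587e+06 m/s


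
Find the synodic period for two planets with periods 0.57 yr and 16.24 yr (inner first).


1/P_syn = |1/P1 - 1/P2| = |1/0.57 - 1/16.24| => P_syn = 0.5907

0.5907 years


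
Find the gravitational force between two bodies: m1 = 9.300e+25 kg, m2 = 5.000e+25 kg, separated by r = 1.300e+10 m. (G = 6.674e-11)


F = G*m1*m2/r^2 = 6.674e-11 * 9.300e+25 * 5.000e+25 / (1.300e+10)^2 = 6.674e-11 * 4.650e+51 / 1.690e+20 = 1.836e+21

1.836e+21 N


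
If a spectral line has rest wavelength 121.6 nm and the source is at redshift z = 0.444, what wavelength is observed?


lam_obs = lam_emit * (1 + z) = 121.6 * (1 + 0.444) = 175.5904

175.5904 nm


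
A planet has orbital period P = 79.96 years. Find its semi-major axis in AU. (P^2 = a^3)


a = P^(2/3) = 79.96^(2/3) = 18.5602

18.5602 AU


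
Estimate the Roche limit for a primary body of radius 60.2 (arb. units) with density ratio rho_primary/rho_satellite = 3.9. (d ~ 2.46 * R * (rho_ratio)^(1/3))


d_Roche = 2.46 * 60.2 * 3.9^(1/3) = 233.1058

233.1058


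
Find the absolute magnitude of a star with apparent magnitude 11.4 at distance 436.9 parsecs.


M = m - 5*log10(d) + 5 = 11.4 - 5*log10(436.9) + 5 = 3.1981

3.1981


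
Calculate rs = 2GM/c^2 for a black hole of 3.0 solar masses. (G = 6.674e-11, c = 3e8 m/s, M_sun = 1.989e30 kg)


M = 3.0 * 1.989e30 kg = 5.967e+30 kg. rs = 2GM/c^2 = 2 * 6.674e-11 * 5.967e+30 / (3e8)^2 = 8849.724

8849.724 m


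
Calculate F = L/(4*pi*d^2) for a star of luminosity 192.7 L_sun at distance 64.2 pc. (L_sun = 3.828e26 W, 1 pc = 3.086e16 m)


F = L / (4*pi*d^2) = 7.377e+28 / (4*pi*(1.981e+18)^2) = 1.495e-09

1.495e-09 W/m^2


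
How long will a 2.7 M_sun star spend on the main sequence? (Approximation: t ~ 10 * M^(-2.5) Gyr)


t = 10 * M^(-2.5) = 10 * 2.7^(-2.5) = 0.8348

0.8348 Gyr


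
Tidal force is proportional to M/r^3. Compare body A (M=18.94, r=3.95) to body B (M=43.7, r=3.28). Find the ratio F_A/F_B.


Ratio = (M1/r1^3) / (M2/r2^3) = (18.94/3.95^3) / (43.7/3.28^3) = 0.2482

0.2482


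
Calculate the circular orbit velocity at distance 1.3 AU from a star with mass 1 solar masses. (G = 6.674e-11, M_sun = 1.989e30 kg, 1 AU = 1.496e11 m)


v = sqrt(GM/r) = sqrt(6.674e-11 * 1.989e+30 / 1.945e+11) = 26126.0059

26126.0059 m/s


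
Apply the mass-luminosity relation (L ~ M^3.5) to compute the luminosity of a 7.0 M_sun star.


L/L_sun = (M/M_sun)^3.5 = 7.0^3.5 = 907.4927

907.4927 L_sun


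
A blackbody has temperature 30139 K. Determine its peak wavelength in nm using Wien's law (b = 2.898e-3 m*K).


lam_max = b / T = 2.898e-3 / 30139 = 9.615e-08 m = 96.1545 nm

96.1545 nm


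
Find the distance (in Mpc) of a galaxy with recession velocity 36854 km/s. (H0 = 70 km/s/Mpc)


d = v / H0 = 36854 / 70 = 526.4857

526.4857 Mpc


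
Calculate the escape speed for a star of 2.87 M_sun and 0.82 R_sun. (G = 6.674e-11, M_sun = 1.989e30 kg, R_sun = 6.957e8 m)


M = 2.87 * 1.989e30 kg = 5.70843e+30 kg; R = 0.82 * 6.957e8 m = 5.70474e+08 m. v_esc = sqrt(2GM/R) = sqrt(2 * 6.674e-11 * 5.70843e+30 / 5.70474e+08) = 1.156e+06

1.156e+06 m/s


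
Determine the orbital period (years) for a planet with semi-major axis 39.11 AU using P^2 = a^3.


P = a^(3/2) = 39.11^1.5 = 244.5861

244.5861 years


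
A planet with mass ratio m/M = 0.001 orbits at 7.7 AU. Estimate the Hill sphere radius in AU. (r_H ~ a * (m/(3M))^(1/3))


r_H = a * (m/3M)^(1/3) = 7.7 * (0.001/3)^(1/3) = 0.5339

0.5339 AU


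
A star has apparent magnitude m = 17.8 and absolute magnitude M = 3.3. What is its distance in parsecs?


d = 10^((m - M + 5)/5) = 10^((17.8 - 3.3 + 5)/5) = 7943.2823

7943.2823 pc


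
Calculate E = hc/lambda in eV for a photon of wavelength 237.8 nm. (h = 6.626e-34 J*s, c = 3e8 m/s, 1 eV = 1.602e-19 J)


E = hc/lambda = 6.626e-34 * 3e8 / 2.378e-07 = 8.359e-19 J = 5.2179 eV

5.2179 eV


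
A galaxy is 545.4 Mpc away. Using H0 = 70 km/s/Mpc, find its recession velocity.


v = H0 * d = 70 * 545.4 = 38178.0

38178.0 km/s


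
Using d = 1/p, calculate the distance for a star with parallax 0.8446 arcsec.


d = 1/p = 1/0.8446 = 1.184

1.184 pc


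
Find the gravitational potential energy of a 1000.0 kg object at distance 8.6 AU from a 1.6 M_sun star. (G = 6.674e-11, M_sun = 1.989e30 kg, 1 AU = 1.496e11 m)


M = 1.6 * 1.989e30 kg = 3.1824e+30 kg; r = 8.6 AU * 1.496e11 m/AU = 1.28656e+12 m. U = -GM*m/r = -(6.674e-11 * 3.1824e+30 * 1000.0) / 1.28656e+12 = -1.651e+11

-1.651e+11 J


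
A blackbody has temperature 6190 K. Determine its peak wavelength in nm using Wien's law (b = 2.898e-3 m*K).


lam_max = b / T = 2.898e-3 / 6190 = 4.682e-07 m = 468.1745 nm

468.1745 nm


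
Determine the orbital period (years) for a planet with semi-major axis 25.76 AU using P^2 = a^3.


P = a^(3/2) = 25.76^1.5 = 130.7431

130.7431 years


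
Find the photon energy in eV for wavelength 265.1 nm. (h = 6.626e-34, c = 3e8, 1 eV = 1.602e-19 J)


E = hc/lambda = 6.626e-34 * 3e8 / 2.651e-07 = 7.498e-19 J = 4.6806 eV

4.6806 eV


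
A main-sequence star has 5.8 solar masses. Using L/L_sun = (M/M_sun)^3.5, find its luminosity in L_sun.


L/L_sun = (M/M_sun)^3.5 = 5.8^3.5 = 469.8919

469.8919 L_sun


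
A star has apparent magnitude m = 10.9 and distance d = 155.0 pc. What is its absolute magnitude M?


M = m - 5*log10(d) + 5 = 10.9 - 5*log10(155.0) + 5 = 4.9483

4.9483


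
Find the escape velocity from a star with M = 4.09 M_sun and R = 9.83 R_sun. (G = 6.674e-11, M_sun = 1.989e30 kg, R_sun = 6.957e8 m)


M = 4.09 * 1.989e30 kg = 8.13501e+30 kg; R = 9.83 * 6.957e8 m = 6.838731e+09 m. v_esc = sqrt(2GM/R) = sqrt(2 * 6.674e-11 * 8.13501e+30 / 6.838731e+09) = 398473.4445

398473.4445 m/s


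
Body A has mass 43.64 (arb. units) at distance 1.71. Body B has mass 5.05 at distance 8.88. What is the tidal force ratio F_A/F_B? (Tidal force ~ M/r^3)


Ratio = (M1/r1^3) / (M2/r2^3) = (43.64/1.71^3) / (5.05/8.88^3) = 1210.1632

1210.1632


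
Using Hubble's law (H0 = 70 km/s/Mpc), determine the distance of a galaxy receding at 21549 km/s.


d = v / H0 = 21549 / 70 = 307.8429

307.8429 Mpc


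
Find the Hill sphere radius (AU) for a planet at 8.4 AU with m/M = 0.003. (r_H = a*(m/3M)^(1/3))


r_H = a * (m/3M)^(1/3) = 8.4 * (0.003/3)^(1/3) = 0.84

0.84 AU


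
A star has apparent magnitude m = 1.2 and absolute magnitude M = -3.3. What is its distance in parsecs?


d = 10^((m - M + 5)/5) = 10^((1.2 - -3.3 + 5)/5) = 79.4328

79.4328 pc


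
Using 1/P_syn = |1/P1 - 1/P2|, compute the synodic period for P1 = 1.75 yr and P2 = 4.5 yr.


1/P_syn = |1/P1 - 1/P2| = |1/1.75 - 1/4.5| => P_syn = 2.8636

2.8636 years


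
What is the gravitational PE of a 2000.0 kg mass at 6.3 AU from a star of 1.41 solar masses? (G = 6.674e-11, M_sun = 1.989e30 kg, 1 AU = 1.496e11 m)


M = 1.41 * 1.989e30 kg = 2.80449e+30 kg; r = 6.3 AU * 1.496e11 m/AU = 9.4248e+11 m. U = -GM*m/r = -(6.674e-11 * 2.80449e+30 * 2000.0) / 9.4248e+11 = -3.972e+11

-3.972e+11 J


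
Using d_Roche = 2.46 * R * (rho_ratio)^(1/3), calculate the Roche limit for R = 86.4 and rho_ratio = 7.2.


d_Roche = 2.46 * 86.4 * 7.2^(1/3) = 410.418

410.418


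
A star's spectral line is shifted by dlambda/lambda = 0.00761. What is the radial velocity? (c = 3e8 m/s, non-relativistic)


v = (dlambda/lambda) * c = 0.00761 * 3e8 = 2.283e+06

2.283e+06 m/s


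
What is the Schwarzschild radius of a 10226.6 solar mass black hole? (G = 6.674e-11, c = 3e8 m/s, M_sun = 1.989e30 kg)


M = 10226.6 * 1.989e30 kg = 2.03407074e+34 kg. rs = 2GM/c^2 = 2 * 6.674e-11 * 2.03407074e+34 / (3e8)^2 = 3.017e+07

3.017e+07 m


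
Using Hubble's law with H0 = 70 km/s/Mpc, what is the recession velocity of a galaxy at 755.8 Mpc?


v = H0 * d = 70 * 755.8 = 52906.0

52906.0 km/s


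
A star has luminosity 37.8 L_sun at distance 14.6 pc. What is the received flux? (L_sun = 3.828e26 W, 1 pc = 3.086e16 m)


F = L / (4*pi*d^2) = 1.447e+28 / (4*pi*(4.506e+17)^2) = 5.672e-09

5.672e-09 W/m^2


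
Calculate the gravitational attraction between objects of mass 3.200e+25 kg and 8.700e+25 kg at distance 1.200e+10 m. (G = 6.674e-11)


F = G*m1*m2/r^2 = 6.674e-11 * 3.200e+25 * 8.700e+25 / (1.200e+10)^2 = 6.674e-11 * 2.784e+51 / 1.440e+20 = 1.290e+21

1.290e+21 N


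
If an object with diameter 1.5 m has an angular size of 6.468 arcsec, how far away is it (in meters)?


D = size / theta_rad, theta_rad = 6.468 * pi/(180*3600) = 3.136e-05, D = 47835.0664

47835.0664 m


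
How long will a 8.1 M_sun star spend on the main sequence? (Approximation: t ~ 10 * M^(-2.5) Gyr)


t = 10 * M^(-2.5) = 10 * 8.1^(-2.5) = 0.0536

0.0536 Gyr


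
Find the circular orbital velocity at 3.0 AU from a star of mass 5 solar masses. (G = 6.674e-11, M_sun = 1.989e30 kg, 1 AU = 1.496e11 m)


v = sqrt(GM/r) = sqrt(6.674e-11 * 9.945e+30 / 4.488e+11) = 38456.4393

38456.4393 m/s


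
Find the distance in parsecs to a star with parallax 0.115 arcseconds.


d = 1/p = 1/0.115 = 8.6957

8.6957 pc


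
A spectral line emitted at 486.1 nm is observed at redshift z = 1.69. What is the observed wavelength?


lam_obs = lam_emit * (1 + z) = 486.1 * (1 + 1.69) = 1307.609

1307.609 nm


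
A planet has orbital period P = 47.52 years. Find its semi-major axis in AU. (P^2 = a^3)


a = P^(2/3) = 47.52^(2/3) = 13.1195

13.1195 AU


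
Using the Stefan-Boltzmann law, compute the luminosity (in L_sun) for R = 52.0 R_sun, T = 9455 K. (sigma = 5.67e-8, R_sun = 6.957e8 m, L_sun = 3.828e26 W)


R = 52.0 * 6.957e8 m = 3.61764e+10 m. L = 4*pi*R^2*sigma*T^4 = 4*pi*(3.61764e+10)^2 * 5.67e-8 * 9455^4 = 7.452290049e+30 W. L/L_sun = 7.452290049e+30 / 3.828e26 = 19467.8423

19467.8423 L_sun


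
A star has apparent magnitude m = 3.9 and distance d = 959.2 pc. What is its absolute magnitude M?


M = m - 5*log10(d) + 5 = 3.9 - 5*log10(959.2) + 5 = -6.0095

-6.0095


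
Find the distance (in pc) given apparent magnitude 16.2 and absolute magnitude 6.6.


d = 10^((m - M + 5)/5) = 10^((16.2 - 6.6 + 5)/5) = 831.7638

831.7638 pc


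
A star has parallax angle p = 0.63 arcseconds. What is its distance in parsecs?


d = 1/p = 1/0.63 = 1.5873

1.5873 pc


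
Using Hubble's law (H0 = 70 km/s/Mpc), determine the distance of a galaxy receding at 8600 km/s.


d = v / H0 = 8600 / 70 = 122.8571

122.8571 Mpc


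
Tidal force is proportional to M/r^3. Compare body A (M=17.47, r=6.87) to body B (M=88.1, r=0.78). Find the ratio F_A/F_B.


Ratio = (M1/r1^3) / (M2/r2^3) = (17.47/6.87^3) / (88.1/0.78^3) = 2.902e-04

2.902e-04


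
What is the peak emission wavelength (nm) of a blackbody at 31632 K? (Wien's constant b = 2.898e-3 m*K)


lam_max = b / T = 2.898e-3 / 31632 = 9.162e-08 m = 91.6161 nm

91.6161 nm


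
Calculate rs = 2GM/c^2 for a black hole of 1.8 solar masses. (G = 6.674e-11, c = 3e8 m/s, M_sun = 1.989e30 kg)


M = 1.8 * 1.989e30 kg = 3.5802e+30 kg. rs = 2GM/c^2 = 2 * 6.674e-11 * 3.5802e+30 / (3e8)^2 = 5309.8344

5309.8344 m


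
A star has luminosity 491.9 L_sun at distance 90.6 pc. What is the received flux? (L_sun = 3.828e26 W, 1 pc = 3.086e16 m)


F = L / (4*pi*d^2) = 1.883e+29 / (4*pi*(2.796e+18)^2) = 1.917e-09

1.917e-09 W/m^2


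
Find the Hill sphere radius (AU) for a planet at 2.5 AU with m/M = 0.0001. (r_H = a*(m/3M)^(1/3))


r_H = a * (m/3M)^(1/3) = 2.5 * (0.0001/3)^(1/3) = 0.0805

0.0805 AU


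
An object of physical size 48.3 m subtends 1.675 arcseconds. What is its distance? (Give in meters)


D = size / theta_rad, theta_rad = 1.675 * pi/(180*3600) = 8.121e-06, D = 5.948e+06

5.948e+06 m


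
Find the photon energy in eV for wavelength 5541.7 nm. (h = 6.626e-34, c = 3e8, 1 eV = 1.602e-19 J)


E = hc/lambda = 6.626e-34 * 3e8 / 5.542e-06 = 3.587e-20 J = 0.2239 eV

0.2239 eV


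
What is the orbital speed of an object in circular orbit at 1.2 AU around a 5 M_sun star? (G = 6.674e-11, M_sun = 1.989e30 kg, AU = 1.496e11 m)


v = sqrt(GM/r) = sqrt(6.674e-11 * 9.945e+30 / 1.795e+11) = 60804.9695

60804.9695 m/s


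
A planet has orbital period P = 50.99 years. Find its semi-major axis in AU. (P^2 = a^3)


a = P^(2/3) = 50.99^(2/3) = 13.7507

13.7507 AU


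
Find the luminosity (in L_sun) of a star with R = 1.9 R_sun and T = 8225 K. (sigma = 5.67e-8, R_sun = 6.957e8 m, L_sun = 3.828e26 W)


R = 1.9 * 6.957e8 m = 1.32183e+09 m. L = 4*pi*R^2*sigma*T^4 = 4*pi*(1.32183e+09)^2 * 5.67e-8 * 8225^4 = 5.697544922e+27 W. L/L_sun = 5.697544922e+27 / 3.828e26 = 14.8839

14.8839 L_sun


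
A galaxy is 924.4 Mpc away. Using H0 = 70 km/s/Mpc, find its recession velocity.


v = H0 * d = 70 * 924.4 = 64708.0

64708.0 km/s


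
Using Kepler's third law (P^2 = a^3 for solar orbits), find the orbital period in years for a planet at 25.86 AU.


P = a^(3/2) = 25.86^1.5 = 131.5052

131.5052 years


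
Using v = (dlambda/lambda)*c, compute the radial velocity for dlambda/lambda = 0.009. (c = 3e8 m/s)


v = (dlambda/lambda) * c = 0.009 * 3e8 = 2.700e+06

2.700e+06 m/s


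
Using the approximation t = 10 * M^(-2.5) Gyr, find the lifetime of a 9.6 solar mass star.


t = 10 * M^(-2.5) = 10 * 9.6^(-2.5) = 0.035

0.035 Gyr


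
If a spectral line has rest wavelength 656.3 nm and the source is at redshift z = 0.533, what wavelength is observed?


lam_obs = lam_emit * (1 + z) = 656.3 * (1 + 0.533) = 1006.1079

1006.1079 nm


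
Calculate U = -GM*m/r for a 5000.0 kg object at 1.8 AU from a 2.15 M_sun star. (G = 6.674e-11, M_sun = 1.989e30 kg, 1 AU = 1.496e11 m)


M = 2.15 * 1.989e30 kg = 4.27635e+30 kg; r = 1.8 AU * 1.496e11 m/AU = 2.6928e+11 m. U = -GM*m/r = -(6.674e-11 * 4.27635e+30 * 5000.0) / 2.6928e+11 = -5.299e+12

-5.299e+12 J


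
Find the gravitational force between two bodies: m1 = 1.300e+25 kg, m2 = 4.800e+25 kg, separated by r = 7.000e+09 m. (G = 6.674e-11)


F = G*m1*m2/r^2 = 6.674e-11 * 1.300e+25 * 4.800e+25 / (7.000e+09)^2 = 6.674e-11 * 6.240e+50 / 4.900e+19 = 8.499e+20

8.499e+20 N


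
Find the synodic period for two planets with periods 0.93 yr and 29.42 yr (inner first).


1/P_syn = |1/P1 - 1/P2| = |1/0.93 - 1/29.42| => P_syn = 0.9604

0.9604 years


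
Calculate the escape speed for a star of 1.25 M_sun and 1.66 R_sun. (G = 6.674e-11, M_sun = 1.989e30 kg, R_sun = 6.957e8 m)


M = 1.25 * 1.989e30 kg = 2.48625e+30 kg; R = 1.66 * 6.957e8 m = 1.154862e+09 m. v_esc = sqrt(2GM/R) = sqrt(2 * 6.674e-11 * 2.48625e+30 / 1.154862e+09) = 536062.5295

536062.5295 m/s


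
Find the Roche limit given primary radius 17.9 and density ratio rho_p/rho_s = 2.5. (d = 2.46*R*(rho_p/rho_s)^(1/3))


d_Roche = 2.46 * 17.9 * 2.5^(1/3) = 59.7633

59.7633


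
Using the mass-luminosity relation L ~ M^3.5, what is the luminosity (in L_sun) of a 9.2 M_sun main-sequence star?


L/L_sun = (M/M_sun)^3.5 = 9.2^3.5 = 2361.8776

2361.8776 L_sun


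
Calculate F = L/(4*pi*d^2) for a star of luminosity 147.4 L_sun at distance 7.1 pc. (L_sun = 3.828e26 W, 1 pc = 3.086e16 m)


F = L / (4*pi*d^2) = 5.642e+28 / (4*pi*(2.191e+17)^2) = 9.353e-08

9.353e-08 W/m^2


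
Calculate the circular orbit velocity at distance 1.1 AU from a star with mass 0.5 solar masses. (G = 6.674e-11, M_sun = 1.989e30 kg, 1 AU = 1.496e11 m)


v = sqrt(GM/r) = sqrt(6.674e-11 * 9.945e+29 / 1.646e+11) = 20083.2205

20083.2205 m/s


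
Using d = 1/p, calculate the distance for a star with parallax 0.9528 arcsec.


d = 1/p = 1/0.9528 = 1.0495

1.0495 pc


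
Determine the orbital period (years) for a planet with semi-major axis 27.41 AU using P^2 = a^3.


P = a^(3/2) = 27.41^1.5 = 143.5039

143.5039 years


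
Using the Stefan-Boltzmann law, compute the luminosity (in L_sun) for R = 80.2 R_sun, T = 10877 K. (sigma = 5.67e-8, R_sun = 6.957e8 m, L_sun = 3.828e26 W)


R = 80.2 * 6.957e8 m = 5.579514e+10 m. L = 4*pi*R^2*sigma*T^4 = 4*pi*(5.579514e+10)^2 * 5.67e-8 * 10877^4 = 3.104718149e+31 W. L/L_sun = 3.104718149e+31 / 3.828e26 = 81105.4898

81105.4898 L_sun


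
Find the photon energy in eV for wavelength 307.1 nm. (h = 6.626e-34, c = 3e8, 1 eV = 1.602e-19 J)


E = hc/lambda = 6.626e-34 * 3e8 / 3.071e-07 = 6.473e-19 J = 4.0405 eV

4.0405 eV


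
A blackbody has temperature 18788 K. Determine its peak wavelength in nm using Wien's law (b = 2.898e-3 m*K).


lam_max = b / T = 2.898e-3 / 18788 = 1.542e-07 m = 154.2474 nm

154.2474 nm


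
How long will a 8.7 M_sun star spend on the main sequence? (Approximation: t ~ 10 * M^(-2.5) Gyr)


t = 10 * M^(-2.5) = 10 * 8.7^(-2.5) = 0.0448

0.0448 Gyr


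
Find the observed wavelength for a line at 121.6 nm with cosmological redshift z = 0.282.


lam_obs = lam_emit * (1 + z) = 121.6 * (1 + 0.282) = 155.8912

155.8912 nm


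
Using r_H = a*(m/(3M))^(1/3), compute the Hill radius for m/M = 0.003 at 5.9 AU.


r_H = a * (m/3M)^(1/3) = 5.9 * (0.003/3)^(1/3) = 0.59

0.59 AU


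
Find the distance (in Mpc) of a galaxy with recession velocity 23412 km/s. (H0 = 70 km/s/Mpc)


d = v / H0 = 23412 / 70 = 334.4571

334.4571 Mpc


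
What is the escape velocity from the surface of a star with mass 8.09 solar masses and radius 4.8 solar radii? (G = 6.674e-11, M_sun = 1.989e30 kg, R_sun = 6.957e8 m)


M = 8.09 * 1.989e30 kg = 1.609101e+31 kg; R = 4.8 * 6.957e8 m = 3.33936e+09 m. v_esc = sqrt(2GM/R) = sqrt(2 * 6.674e-11 * 1.609101e+31 / 3.33936e+09) = 801988.4818

801988.4818 m/s


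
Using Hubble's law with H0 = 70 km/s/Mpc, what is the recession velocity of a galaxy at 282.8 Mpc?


v = H0 * d = 70 * 282.8 = 19796.0

19796.0 km/s


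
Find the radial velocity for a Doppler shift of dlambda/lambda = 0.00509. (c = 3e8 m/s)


v = (dlambda/lambda) * c = 0.00509 * 3e8 = 1.527e+06

1.527e+06 m/s


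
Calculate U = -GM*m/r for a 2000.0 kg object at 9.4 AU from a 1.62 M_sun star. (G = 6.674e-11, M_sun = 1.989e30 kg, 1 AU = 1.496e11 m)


M = 1.62 * 1.989e30 kg = 3.22218e+30 kg; r = 9.4 AU * 1.496e11 m/AU = 1.40624e+12 m. U = -GM*m/r = -(6.674e-11 * 3.22218e+30 * 2000.0) / 1.40624e+12 = -3.058e+11

-3.058e+11 J


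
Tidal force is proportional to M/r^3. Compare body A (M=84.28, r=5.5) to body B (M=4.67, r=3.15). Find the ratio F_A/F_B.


Ratio = (M1/r1^3) / (M2/r2^3) = (84.28/5.5^3) / (4.67/3.15^3) = 3.3904

3.3904


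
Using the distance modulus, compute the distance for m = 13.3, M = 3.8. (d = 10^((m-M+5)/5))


d = 10^((m - M + 5)/5) = 10^((13.3 - 3.8 + 5)/5) = 794.3282

794.3282 pc


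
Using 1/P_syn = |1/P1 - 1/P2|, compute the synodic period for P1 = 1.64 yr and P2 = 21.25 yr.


1/P_syn = |1/P1 - 1/P2| = |1/1.64 - 1/21.25| => P_syn = 1.7772

1.7772 years


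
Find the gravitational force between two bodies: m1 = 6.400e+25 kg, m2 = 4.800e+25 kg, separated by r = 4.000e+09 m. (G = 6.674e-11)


F = G*m1*m2/r^2 = 6.674e-11 * 6.400e+25 * 4.800e+25 / (4.000e+09)^2 = 6.674e-11 * 3.072e+51 / 1.600e+19 = 1.281e+22

1.281e+22 N


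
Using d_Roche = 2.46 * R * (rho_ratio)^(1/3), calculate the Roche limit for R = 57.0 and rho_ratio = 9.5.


d_Roche = 2.46 * 57.0 * 9.5^(1/3) = 296.9736

296.9736


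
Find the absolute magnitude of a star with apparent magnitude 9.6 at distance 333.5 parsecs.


M = m - 5*log10(d) + 5 = 9.6 - 5*log10(333.5) + 5 = 1.9845

1.9845


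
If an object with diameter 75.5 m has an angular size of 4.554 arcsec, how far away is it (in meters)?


D = size / theta_rad, theta_rad = 4.554 * pi/(180*3600) = 2.208e-05, D = 3.420e+06

3.420e+06 m


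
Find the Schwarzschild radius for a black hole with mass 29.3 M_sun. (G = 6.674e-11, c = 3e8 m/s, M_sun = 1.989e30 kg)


M = 29.3 * 1.989e30 kg = 5.82777e+31 kg. rs = 2GM/c^2 = 2 * 6.674e-11 * 5.82777e+31 / (3e8)^2 = 86432.3044

86432.3044 m


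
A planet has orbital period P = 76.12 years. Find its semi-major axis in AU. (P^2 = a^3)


a = P^(2/3) = 76.12^(2/3) = 17.9611

17.9611 AU


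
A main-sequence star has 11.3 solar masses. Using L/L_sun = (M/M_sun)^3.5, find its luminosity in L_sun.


L/L_sun = (M/M_sun)^3.5 = 11.3^3.5 = 4850.3665

4850.3665 L_sun


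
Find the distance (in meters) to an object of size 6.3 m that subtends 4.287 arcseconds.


D = size / theta_rad, theta_rad = 4.287 * pi/(180*3600) = 2.078e-05, D = 303118.3297

303118.3297 m


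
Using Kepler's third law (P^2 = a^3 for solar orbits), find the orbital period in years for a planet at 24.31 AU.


P = a^(3/2) = 24.31^1.5 = 119.8609

119.8609 years


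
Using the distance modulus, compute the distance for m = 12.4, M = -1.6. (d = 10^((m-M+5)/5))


d = 10^((m - M + 5)/5) = 10^((12.4 - -1.6 + 5)/5) = 6309.5734

6309.5734 pc


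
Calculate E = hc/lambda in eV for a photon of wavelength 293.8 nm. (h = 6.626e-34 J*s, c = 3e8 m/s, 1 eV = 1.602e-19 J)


E = hc/lambda = 6.626e-34 * 3e8 / 2.938e-07 = 6.766e-19 J = 4.2234 eV

4.2234 eV


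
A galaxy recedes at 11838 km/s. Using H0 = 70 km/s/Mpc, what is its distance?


d = v / H0 = 11838 / 70 = 169.1143

169.1143 Mpc
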